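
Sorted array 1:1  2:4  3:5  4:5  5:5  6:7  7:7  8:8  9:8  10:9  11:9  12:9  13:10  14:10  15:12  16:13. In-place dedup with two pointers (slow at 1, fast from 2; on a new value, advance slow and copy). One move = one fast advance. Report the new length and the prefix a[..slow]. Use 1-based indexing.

length 9; prefix = [1, 4, 5, 7, 8, 9, 10, 12, 13]

(s=1,f=2) a[fast]=4≠a[slow]=1 write a[2]=4 → slow++,fast++
(s=2,f=3) a[fast]=5≠a[slow]=4 write a[3]=5 → slow++,fast++
(s=3,f=4) a[fast]=5=a[slow] dup → fast++
(s=3,f=5) a[fast]=5=a[slow] dup → fast++
(s=3,f=6) a[fast]=7≠a[slow]=5 write a[4]=7 → slow++,fast++
(s=4,f=7) a[fast]=7=a[slow] dup → fast++
(s=4,f=8) a[fast]=8≠a[slow]=7 write a[5]=8 → slow++,fast++
(s=5,f=9) a[fast]=8=a[slow] dup → fast++
(s=5,f=10) a[fast]=9≠a[slow]=8 write a[6]=9 → slow++,fast++
(s=6,f=11) a[fast]=9=a[slow] dup → fast++
(s=6,f=12) a[fast]=9=a[slow] dup → fast++
(s=6,f=13) a[fast]=10≠a[slow]=9 write a[7]=10 → slow++,fast++
(s=7,f=14) a[fast]=10=a[slow] dup → fast++
(s=7,f=15) a[fast]=12≠a[slow]=10 write a[8]=12 → slow++,fast++
(s=8,f=16) a[fast]=13≠a[slow]=12 write a[9]=13 → slow++,fast++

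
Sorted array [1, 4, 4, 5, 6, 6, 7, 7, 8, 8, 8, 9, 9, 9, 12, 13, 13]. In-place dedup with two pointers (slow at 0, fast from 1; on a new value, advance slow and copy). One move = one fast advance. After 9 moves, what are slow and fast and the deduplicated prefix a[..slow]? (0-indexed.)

slow=5, fast=10, prefix=[1, 4, 5, 6, 7, 8]

(s=0,f=1) a[fast]=4≠a[slow]=1 write a[1]=4 → slow++,fast++
(s=1,f=2) a[fast]=4=a[slow] dup → fast++
(s=1,f=3) a[fast]=5≠a[slow]=4 write a[2]=5 → slow++,fast++
(s=2,f=4) a[fast]=6≠a[slow]=5 write a[3]=6 → slow++,fast++
(s=3,f=5) a[fast]=6=a[slow] dup → fast++
(s=3,f=6) a[fast]=7≠a[slow]=6 write a[4]=7 → slow++,fast++
(s=4,f=7) a[fast]=7=a[slow] dup → fast++
(s=4,f=8) a[fast]=8≠a[slow]=7 write a[5]=8 → slow++,fast++
(s=5,f=9) a[fast]=8=a[slow] dup → fast++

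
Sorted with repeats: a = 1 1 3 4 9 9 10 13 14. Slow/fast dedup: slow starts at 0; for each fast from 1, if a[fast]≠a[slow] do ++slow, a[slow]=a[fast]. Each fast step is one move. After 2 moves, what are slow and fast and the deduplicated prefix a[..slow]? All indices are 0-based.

(s=0,f=1) a[fast]=1=a[slow] dup → fast++
(s=0,f=2) a[fast]=3≠a[slow]=1 write a[1]=3 → slow++,fast++

slow=1, fast=3, prefix=[1, 3]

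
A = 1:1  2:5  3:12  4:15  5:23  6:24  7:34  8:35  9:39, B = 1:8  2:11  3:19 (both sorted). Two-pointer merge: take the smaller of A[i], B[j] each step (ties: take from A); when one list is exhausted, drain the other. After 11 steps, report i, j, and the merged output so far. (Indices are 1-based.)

i=1 j=1: A[i]=1<=B[j]=8 take 1, i++
i=2 j=1: A[i]=5<=B[j]=8 take 5, i++
i=3 j=1: A[i]=12>B[j]=8 take 8, j++
i=3 j=2: A[i]=12>B[j]=11 take 11, j++
i=3 j=3: A[i]=12<=B[j]=19 take 12, i++
i=4 j=3: A[i]=15<=B[j]=19 take 15, i++
i=5 j=3: A[i]=23>B[j]=19 take 19, j++
i=5 j=4: B done, take A[i]=23, i++
i=6 j=4: B done, take A[i]=24, i++
i=7 j=4: B done, take A[i]=34, i++
i=8 j=4: B done, take A[i]=35, i++

i=9, j=4, merged so far=[1, 5, 8, 11, 12, 15, 19, 23, 24, 34, 35]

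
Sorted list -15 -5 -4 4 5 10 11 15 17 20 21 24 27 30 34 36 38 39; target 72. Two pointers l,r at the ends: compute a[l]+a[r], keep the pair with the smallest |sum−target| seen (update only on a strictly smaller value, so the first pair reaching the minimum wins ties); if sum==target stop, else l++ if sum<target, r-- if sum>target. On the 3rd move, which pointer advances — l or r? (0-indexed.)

l

l=0 r=17: -15+39=24 d=48 *, l++
l=1 r=17: -5+39=34 d=38 *, l++
l=2 r=17: -4+39=35 d=37 *, l++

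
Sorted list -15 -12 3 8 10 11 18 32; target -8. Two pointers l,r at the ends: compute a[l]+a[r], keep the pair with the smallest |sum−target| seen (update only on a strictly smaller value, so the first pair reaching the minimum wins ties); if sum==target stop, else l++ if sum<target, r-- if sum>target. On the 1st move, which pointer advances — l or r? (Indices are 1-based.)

[1,8] -15+32=17 d=25 * → r--

r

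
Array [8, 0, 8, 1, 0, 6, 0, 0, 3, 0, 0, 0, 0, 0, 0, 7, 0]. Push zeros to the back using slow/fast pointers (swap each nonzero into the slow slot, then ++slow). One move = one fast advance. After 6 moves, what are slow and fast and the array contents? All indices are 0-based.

slow=4, fast=6, a=[8, 8, 1, 6, 0, 0, 0, 0, 3, 0, 0, 0, 0, 0, 0, 7, 0]

(s=0,f=0) a[fast]=8≠0 swap→a[0]=8 → slow++,fast++
(s=1,f=1) a[fast]=0 → fast++
(s=1,f=2) a[fast]=8≠0 swap→a[1]=8 → slow++,fast++
(s=2,f=3) a[fast]=1≠0 swap→a[2]=1 → slow++,fast++
(s=3,f=4) a[fast]=0 → fast++
(s=3,f=5) a[fast]=6≠0 swap→a[3]=6 → slow++,fast++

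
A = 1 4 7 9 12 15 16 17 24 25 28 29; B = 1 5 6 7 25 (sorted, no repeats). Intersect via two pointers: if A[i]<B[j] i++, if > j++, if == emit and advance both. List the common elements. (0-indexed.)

intersection = [1, 7, 25]

i=0 j=0: 1==1 emit, i++,j++
i=1 j=1: 4<5, i++
i=2 j=1: 7>5, j++
i=2 j=2: 7>6, j++
i=2 j=3: 7==7 emit, i++,j++
i=3 j=4: 9<25, i++
i=4 j=4: 12<25, i++
i=5 j=4: 15<25, i++
i=6 j=4: 16<25, i++
i=7 j=4: 17<25, i++
i=8 j=4: 24<25, i++
i=9 j=4: 25==25 emit, i++,j++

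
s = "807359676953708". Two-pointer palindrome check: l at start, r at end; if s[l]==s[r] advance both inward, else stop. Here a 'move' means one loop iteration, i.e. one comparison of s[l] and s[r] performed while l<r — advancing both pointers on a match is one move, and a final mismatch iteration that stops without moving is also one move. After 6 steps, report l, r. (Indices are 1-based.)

[1,15] '8'=='8' → l++,r--
[2,14] '0'=='0' → l++,r--
[3,13] '7'=='7' → l++,r--
[4,12] '3'=='3' → l++,r--
[5,11] '5'=='5' → l++,r--
[6,10] '9'=='9' → l++,r--

l=7, r=9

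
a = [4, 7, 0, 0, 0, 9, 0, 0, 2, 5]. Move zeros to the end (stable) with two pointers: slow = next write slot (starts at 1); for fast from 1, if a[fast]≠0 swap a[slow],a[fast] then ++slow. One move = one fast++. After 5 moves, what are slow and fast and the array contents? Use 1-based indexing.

slow=3, fast=6, a=[4, 7, 0, 0, 0, 9, 0, 0, 2, 5]

(s=1,f=1) a[fast]=4≠0 swap→a[1]=4 → slow++,fast++
(s=2,f=2) a[fast]=7≠0 swap→a[2]=7 → slow++,fast++
(s=3,f=3) a[fast]=0 → fast++
(s=3,f=4) a[fast]=0 → fast++
(s=3,f=5) a[fast]=0 → fast++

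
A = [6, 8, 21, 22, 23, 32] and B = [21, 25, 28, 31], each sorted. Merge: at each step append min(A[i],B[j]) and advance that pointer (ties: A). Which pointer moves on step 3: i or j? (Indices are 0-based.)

[i=0,j=0] A[i]=6<=B[j]=21 take 6 → i++
[i=1,j=0] A[i]=8<=B[j]=21 take 8 → i++
[i=2,j=0] A[i]=21<=B[j]=21 take 21 → i++

i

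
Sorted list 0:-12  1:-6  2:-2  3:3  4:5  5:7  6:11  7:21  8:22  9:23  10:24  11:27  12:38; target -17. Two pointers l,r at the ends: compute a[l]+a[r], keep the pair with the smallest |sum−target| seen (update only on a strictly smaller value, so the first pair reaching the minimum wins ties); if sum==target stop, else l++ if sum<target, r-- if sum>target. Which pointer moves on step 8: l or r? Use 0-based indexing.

[0,12] -12+38=26 d=43 * → r--
[0,11] -12+27=15 d=32 * → r--
[0,10] -12+24=12 d=29 * → r--
[0,9] -12+23=11 d=28 * → r--
[0,8] -12+22=10 d=27 * → r--
[0,7] -12+21=9 d=26 * → r--
[0,6] -12+11=-1 d=16 * → r--
[0,5] -12+7=-5 d=12 * → r--

r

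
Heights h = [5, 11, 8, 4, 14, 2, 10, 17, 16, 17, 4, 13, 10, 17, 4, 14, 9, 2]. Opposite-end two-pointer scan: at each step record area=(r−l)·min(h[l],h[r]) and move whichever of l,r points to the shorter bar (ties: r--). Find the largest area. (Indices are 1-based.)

max area = 154

l=1 r=18: min(5,2)*17=34 best=34 *, r--
l=1 r=17: min(5,9)*16=80 best=80 *, l++
l=2 r=17: min(11,9)*15=135 best=135 *, r--
l=2 r=16: min(11,14)*14=154 best=154 *, l++
l=3 r=16: min(8,14)*13=104 best=154, l++
l=4 r=16: min(4,14)*12=48 best=154, l++
l=5 r=16: min(14,14)*11=154 best=154, r--
l=5 r=15: min(14,4)*10=40 best=154, r--
l=5 r=14: min(14,17)*9=126 best=154, l++
l=6 r=14: min(2,17)*8=16 best=154, l++
l=7 r=14: min(10,17)*7=70 best=154, l++
l=8 r=14: min(17,17)*6=102 best=154, r--
l=8 r=13: min(17,10)*5=50 best=154, r--
l=8 r=12: min(17,13)*4=52 best=154, r--
l=8 r=11: min(17,4)*3=12 best=154, r--
l=8 r=10: min(17,17)*2=34 best=154, r--
l=8 r=9: min(17,16)*1=16 best=154, r--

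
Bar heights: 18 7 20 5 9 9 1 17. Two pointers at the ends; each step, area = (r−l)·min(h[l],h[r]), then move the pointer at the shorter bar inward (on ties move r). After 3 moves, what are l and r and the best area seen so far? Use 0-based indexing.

[0,7] min(18,17)*7=119 best=119 * → r--
[0,6] min(18,1)*6=6 best=119 → r--
[0,5] min(18,9)*5=45 best=119 → r--

l=0, r=4, best area=119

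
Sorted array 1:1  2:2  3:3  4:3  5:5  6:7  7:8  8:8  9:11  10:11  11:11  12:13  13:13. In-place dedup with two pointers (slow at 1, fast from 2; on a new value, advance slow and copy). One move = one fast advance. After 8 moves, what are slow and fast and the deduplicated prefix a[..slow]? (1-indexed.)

slow=1 fast=2: a[fast]=2≠a[slow]=1 write a[2]=2, slow++,fast++
slow=2 fast=3: a[fast]=3≠a[slow]=2 write a[3]=3, slow++,fast++
slow=3 fast=4: a[fast]=3=a[slow] dup, fast++
slow=3 fast=5: a[fast]=5≠a[slow]=3 write a[4]=5, slow++,fast++
slow=4 fast=6: a[fast]=7≠a[slow]=5 write a[5]=7, slow++,fast++
slow=5 fast=7: a[fast]=8≠a[slow]=7 write a[6]=8, slow++,fast++
slow=6 fast=8: a[fast]=8=a[slow] dup, fast++
slow=6 fast=9: a[fast]=11≠a[slow]=8 write a[7]=11, slow++,fast++

slow=7, fast=10, prefix=[1, 2, 3, 5, 7, 8, 11]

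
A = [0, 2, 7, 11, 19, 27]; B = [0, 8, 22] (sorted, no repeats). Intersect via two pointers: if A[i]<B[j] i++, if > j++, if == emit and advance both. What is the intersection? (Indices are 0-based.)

[i=0,j=0] 0==0 emit → i++,j++
[i=1,j=1] 2<8 → i++
[i=2,j=1] 7<8 → i++
[i=3,j=1] 11>8 → j++
[i=3,j=2] 11<22 → i++
[i=4,j=2] 19<22 → i++
[i=5,j=2] 27>22 → j++

intersection = [0]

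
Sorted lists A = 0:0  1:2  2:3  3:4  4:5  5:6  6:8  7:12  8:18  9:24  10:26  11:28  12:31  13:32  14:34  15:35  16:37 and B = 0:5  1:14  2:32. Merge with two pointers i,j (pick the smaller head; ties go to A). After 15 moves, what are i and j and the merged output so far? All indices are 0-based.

i=13, j=2, merged so far=[0, 2, 3, 4, 5, 5, 6, 8, 12, 14, 18, 24, 26, 28, 31]

[i=0,j=0] A[i]=0<=B[j]=5 take 0 → i++
[i=1,j=0] A[i]=2<=B[j]=5 take 2 → i++
[i=2,j=0] A[i]=3<=B[j]=5 take 3 → i++
[i=3,j=0] A[i]=4<=B[j]=5 take 4 → i++
[i=4,j=0] A[i]=5<=B[j]=5 take 5 → i++
[i=5,j=0] A[i]=6>B[j]=5 take 5 → j++
[i=5,j=1] A[i]=6<=B[j]=14 take 6 → i++
[i=6,j=1] A[i]=8<=B[j]=14 take 8 → i++
[i=7,j=1] A[i]=12<=B[j]=14 take 12 → i++
[i=8,j=1] A[i]=18>B[j]=14 take 14 → j++
[i=8,j=2] A[i]=18<=B[j]=32 take 18 → i++
[i=9,j=2] A[i]=24<=B[j]=32 take 24 → i++
[i=10,j=2] A[i]=26<=B[j]=32 take 26 → i++
[i=11,j=2] A[i]=28<=B[j]=32 take 28 → i++
[i=12,j=2] A[i]=31<=B[j]=32 take 31 → i++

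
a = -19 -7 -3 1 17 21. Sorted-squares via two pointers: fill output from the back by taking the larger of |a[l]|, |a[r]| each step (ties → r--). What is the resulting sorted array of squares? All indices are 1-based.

[1, 9, 49, 289, 361, 441]

[1,6] |-19|<=|21| out[6]=441 → r--
[1,5] |-19|>|17| out[5]=361 → l++
[2,5] |-7|<=|17| out[4]=289 → r--
[2,4] |-7|>|1| out[3]=49 → l++
[3,4] |-3|>|1| out[2]=9 → l++
[4,4] |1|<=|1| out[1]=1 → r--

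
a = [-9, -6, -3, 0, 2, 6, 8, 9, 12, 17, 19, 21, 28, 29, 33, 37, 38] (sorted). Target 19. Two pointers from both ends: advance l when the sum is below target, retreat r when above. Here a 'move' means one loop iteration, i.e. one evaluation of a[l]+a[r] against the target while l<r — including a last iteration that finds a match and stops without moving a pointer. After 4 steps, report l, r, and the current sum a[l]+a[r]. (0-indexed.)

l=0 r=16: -9+38=29 >19, r--
l=0 r=15: -9+37=28 >19, r--
l=0 r=14: -9+33=24 >19, r--
l=0 r=13: -9+29=20 >19, r--

l=0, r=12, sum=19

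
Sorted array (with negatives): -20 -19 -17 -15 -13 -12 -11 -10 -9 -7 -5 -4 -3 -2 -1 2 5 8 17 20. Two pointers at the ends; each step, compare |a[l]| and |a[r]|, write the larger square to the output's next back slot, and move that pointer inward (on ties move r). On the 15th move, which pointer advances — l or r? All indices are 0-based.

l=0 r=19: |-20|<=|20| out[19]=400, r--
l=0 r=18: |-20|>|17| out[18]=400, l++
l=1 r=18: |-19|>|17| out[17]=361, l++
l=2 r=18: |-17|<=|17| out[16]=289, r--
l=2 r=17: |-17|>|8| out[15]=289, l++
l=3 r=17: |-15|>|8| out[14]=225, l++
l=4 r=17: |-13|>|8| out[13]=169, l++
l=5 r=17: |-12|>|8| out[12]=144, l++
l=6 r=17: |-11|>|8| out[11]=121, l++
l=7 r=17: |-10|>|8| out[10]=100, l++
l=8 r=17: |-9|>|8| out[9]=81, l++
l=9 r=17: |-7|<=|8| out[8]=64, r--
l=9 r=16: |-7|>|5| out[7]=49, l++
l=10 r=16: |-5|<=|5| out[6]=25, r--
l=10 r=15: |-5|>|2| out[5]=25, l++

l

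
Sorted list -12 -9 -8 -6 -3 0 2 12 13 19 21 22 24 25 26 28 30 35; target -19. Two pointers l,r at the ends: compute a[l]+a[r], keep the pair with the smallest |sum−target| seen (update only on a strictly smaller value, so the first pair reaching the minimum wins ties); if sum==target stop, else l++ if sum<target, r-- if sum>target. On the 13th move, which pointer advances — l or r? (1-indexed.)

r

l=1 r=18: -12+35=23 d=42 *, r--
l=1 r=17: -12+30=18 d=37 *, r--
l=1 r=16: -12+28=16 d=35 *, r--
l=1 r=15: -12+26=14 d=33 *, r--
l=1 r=14: -12+25=13 d=32 *, r--
l=1 r=13: -12+24=12 d=31 *, r--
l=1 r=12: -12+22=10 d=29 *, r--
l=1 r=11: -12+21=9 d=28 *, r--
l=1 r=10: -12+19=7 d=26 *, r--
l=1 r=9: -12+13=1 d=20 *, r--
l=1 r=8: -12+12=0 d=19 *, r--
l=1 r=7: -12+2=-10 d=9 *, r--
l=1 r=6: -12+0=-12 d=7 *, r--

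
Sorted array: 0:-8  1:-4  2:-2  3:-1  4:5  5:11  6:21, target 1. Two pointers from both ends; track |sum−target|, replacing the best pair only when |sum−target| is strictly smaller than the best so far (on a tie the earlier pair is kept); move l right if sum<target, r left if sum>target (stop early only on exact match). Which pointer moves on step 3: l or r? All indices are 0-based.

l=0 r=6: -8+21=13 d=12 *, r--
l=0 r=5: -8+11=3 d=2 *, r--
l=0 r=4: -8+5=-3 d=4, l++

l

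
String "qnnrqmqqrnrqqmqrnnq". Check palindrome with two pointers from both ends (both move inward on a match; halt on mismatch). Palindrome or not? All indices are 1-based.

l=1 r=19: 'q'=='q', l++,r--
l=2 r=18: 'n'=='n', l++,r--
l=3 r=17: 'n'=='n', l++,r--
l=4 r=16: 'r'=='r', l++,r--
l=5 r=15: 'q'=='q', l++,r--
l=6 r=14: 'm'=='m', l++,r--
l=7 r=13: 'q'=='q', l++,r--
l=8 r=12: 'q'=='q', l++,r--
l=9 r=11: 'r'=='r', l++,r--

palindrome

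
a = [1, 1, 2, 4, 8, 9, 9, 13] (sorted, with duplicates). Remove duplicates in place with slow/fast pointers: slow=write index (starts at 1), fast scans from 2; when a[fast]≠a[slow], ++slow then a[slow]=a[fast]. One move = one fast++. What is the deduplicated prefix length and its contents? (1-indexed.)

(s=1,f=2) a[fast]=1=a[slow] dup → fast++
(s=1,f=3) a[fast]=2≠a[slow]=1 write a[2]=2 → slow++,fast++
(s=2,f=4) a[fast]=4≠a[slow]=2 write a[3]=4 → slow++,fast++
(s=3,f=5) a[fast]=8≠a[slow]=4 write a[4]=8 → slow++,fast++
(s=4,f=6) a[fast]=9≠a[slow]=8 write a[5]=9 → slow++,fast++
(s=5,f=7) a[fast]=9=a[slow] dup → fast++
(s=5,f=8) a[fast]=13≠a[slow]=9 write a[6]=13 → slow++,fast++

length 6; prefix = [1, 2, 4, 8, 9, 13]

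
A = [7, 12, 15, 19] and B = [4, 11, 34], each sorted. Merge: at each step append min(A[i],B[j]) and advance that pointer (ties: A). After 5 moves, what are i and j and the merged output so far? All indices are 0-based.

[i=0,j=0] A[i]=7>B[j]=4 take 4 → j++
[i=0,j=1] A[i]=7<=B[j]=11 take 7 → i++
[i=1,j=1] A[i]=12>B[j]=11 take 11 → j++
[i=1,j=2] A[i]=12<=B[j]=34 take 12 → i++
[i=2,j=2] A[i]=15<=B[j]=34 take 15 → i++

i=3, j=2, merged so far=[4, 7, 11, 12, 15]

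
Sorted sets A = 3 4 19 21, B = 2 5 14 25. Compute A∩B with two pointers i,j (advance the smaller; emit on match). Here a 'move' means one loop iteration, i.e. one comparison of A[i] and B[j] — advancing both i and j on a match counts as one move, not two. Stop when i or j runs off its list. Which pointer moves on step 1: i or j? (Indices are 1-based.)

i=1 j=1: 3>2, j++

j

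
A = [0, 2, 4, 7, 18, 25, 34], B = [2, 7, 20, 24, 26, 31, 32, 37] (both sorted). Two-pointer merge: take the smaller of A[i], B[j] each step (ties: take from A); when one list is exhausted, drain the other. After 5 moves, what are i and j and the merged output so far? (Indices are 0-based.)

i=0 j=0: A[i]=0<=B[j]=2 take 0, i++
i=1 j=0: A[i]=2<=B[j]=2 take 2, i++
i=2 j=0: A[i]=4>B[j]=2 take 2, j++
i=2 j=1: A[i]=4<=B[j]=7 take 4, i++
i=3 j=1: A[i]=7<=B[j]=7 take 7, i++

i=4, j=1, merged so far=[0, 2, 2, 4, 7]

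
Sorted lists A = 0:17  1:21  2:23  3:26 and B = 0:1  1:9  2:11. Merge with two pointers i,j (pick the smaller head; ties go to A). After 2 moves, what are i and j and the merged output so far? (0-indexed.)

i=0, j=2, merged so far=[1, 9]

i=0 j=0: A[i]=17>B[j]=1 take 1, j++
i=0 j=1: A[i]=17>B[j]=9 take 9, j++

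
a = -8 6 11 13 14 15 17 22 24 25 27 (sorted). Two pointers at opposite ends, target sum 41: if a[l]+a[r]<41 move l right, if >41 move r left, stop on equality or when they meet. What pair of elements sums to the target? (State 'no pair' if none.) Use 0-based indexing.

[0,10] -8+27=19 <41 → l++
[1,10] 6+27=33 <41 → l++
[2,10] 11+27=38 <41 → l++
[3,10] 13+27=40 <41 → l++
[4,10] 14+27=41 → found

(14, 27)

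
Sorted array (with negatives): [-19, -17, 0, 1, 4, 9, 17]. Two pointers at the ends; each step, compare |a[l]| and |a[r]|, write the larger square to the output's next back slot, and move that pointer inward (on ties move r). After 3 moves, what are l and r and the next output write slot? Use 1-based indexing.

l=1 r=7: |-19|>|17| out[7]=361, l++
l=2 r=7: |-17|<=|17| out[6]=289, r--
l=2 r=6: |-17|>|9| out[5]=289, l++

l=3, r=6, next write slot=4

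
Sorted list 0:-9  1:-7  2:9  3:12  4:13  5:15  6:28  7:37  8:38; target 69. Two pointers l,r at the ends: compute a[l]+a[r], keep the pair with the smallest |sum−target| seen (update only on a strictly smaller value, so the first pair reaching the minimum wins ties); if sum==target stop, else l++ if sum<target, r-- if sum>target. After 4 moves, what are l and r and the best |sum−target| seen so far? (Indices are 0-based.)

l=4, r=8, best |Δ|=19

[0,8] -9+38=29 d=40 * → l++
[1,8] -7+38=31 d=38 * → l++
[2,8] 9+38=47 d=22 * → l++
[3,8] 12+38=50 d=19 * → l++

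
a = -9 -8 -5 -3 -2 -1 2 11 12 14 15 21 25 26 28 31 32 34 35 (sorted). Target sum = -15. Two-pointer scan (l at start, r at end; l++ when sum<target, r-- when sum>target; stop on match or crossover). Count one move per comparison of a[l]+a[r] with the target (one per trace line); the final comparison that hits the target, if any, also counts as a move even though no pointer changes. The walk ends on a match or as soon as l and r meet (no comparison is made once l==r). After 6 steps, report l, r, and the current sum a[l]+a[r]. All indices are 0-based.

l=0 r=18: -9+35=26 >-15, r--
l=0 r=17: -9+34=25 >-15, r--
l=0 r=16: -9+32=23 >-15, r--
l=0 r=15: -9+31=22 >-15, r--
l=0 r=14: -9+28=19 >-15, r--
l=0 r=13: -9+26=17 >-15, r--

l=0, r=12, sum=16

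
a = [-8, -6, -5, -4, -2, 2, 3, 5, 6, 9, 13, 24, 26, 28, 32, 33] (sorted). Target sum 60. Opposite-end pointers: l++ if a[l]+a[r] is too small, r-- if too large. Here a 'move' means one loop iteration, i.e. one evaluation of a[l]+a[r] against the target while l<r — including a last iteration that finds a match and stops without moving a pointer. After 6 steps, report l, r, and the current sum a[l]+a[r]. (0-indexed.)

l=6, r=15, sum=36

[0,15] -8+33=25 <60 → l++
[1,15] -6+33=27 <60 → l++
[2,15] -5+33=28 <60 → l++
[3,15] -4+33=29 <60 → l++
[4,15] -2+33=31 <60 → l++
[5,15] 2+33=35 <60 → l++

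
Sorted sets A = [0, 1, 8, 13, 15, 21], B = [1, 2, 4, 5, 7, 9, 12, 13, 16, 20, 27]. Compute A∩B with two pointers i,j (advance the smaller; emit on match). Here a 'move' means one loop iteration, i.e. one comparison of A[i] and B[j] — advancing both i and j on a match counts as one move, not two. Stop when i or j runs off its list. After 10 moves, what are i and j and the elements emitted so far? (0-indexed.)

i=4, j=8, emitted=[1, 13]

[i=0,j=0] 0<1 → i++
[i=1,j=0] 1==1 emit → i++,j++
[i=2,j=1] 8>2 → j++
[i=2,j=2] 8>4 → j++
[i=2,j=3] 8>5 → j++
[i=2,j=4] 8>7 → j++
[i=2,j=5] 8<9 → i++
[i=3,j=5] 13>9 → j++
[i=3,j=6] 13>12 → j++
[i=3,j=7] 13==13 emit → i++,j++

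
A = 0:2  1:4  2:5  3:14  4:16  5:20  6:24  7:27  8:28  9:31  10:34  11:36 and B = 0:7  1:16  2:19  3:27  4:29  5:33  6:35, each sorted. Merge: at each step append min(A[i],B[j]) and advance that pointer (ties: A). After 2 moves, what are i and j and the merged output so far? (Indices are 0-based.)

[i=0,j=0] A[i]=2<=B[j]=7 take 2 → i++
[i=1,j=0] A[i]=4<=B[j]=7 take 4 → i++

i=2, j=0, merged so far=[2, 4]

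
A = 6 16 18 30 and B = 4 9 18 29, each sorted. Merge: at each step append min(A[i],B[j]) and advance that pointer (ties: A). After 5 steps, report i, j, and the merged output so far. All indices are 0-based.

[i=0,j=0] A[i]=6>B[j]=4 take 4 → j++
[i=0,j=1] A[i]=6<=B[j]=9 take 6 → i++
[i=1,j=1] A[i]=16>B[j]=9 take 9 → j++
[i=1,j=2] A[i]=16<=B[j]=18 take 16 → i++
[i=2,j=2] A[i]=18<=B[j]=18 take 18 → i++

i=3, j=2, merged so far=[4, 6, 9, 16, 18]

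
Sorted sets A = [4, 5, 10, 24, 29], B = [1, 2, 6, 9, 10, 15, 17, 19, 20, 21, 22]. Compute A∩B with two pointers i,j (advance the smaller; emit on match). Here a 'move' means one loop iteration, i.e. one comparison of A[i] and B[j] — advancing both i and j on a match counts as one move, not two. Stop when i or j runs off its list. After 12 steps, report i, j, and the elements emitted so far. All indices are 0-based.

i=0 j=0: 4>1, j++
i=0 j=1: 4>2, j++
i=0 j=2: 4<6, i++
i=1 j=2: 5<6, i++
i=2 j=2: 10>6, j++
i=2 j=3: 10>9, j++
i=2 j=4: 10==10 emit, i++,j++
i=3 j=5: 24>15, j++
i=3 j=6: 24>17, j++
i=3 j=7: 24>19, j++
i=3 j=8: 24>20, j++
i=3 j=9: 24>21, j++

i=3, j=10, emitted=[10]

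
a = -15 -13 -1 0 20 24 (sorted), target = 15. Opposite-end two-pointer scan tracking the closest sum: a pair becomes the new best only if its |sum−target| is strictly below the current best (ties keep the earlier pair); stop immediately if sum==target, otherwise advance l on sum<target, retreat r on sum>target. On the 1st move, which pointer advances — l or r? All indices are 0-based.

l

[0,5] -15+24=9 d=6 * → l++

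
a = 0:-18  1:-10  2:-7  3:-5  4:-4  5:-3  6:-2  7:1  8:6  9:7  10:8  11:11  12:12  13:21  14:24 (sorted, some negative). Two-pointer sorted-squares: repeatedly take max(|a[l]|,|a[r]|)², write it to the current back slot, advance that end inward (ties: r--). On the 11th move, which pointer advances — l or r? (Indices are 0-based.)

l

[0,14] |-18|<=|24| out[14]=576 → r--
[0,13] |-18|<=|21| out[13]=441 → r--
[0,12] |-18|>|12| out[12]=324 → l++
[1,12] |-10|<=|12| out[11]=144 → r--
[1,11] |-10|<=|11| out[10]=121 → r--
[1,10] |-10|>|8| out[9]=100 → l++
[2,10] |-7|<=|8| out[8]=64 → r--
[2,9] |-7|<=|7| out[7]=49 → r--
[2,8] |-7|>|6| out[6]=49 → l++
[3,8] |-5|<=|6| out[5]=36 → r--
[3,7] |-5|>|1| out[4]=25 → l++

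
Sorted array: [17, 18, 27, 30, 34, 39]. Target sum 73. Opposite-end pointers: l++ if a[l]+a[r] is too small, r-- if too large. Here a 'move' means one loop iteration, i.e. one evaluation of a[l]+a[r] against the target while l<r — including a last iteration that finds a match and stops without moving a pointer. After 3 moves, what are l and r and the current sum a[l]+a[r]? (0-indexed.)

[0,5] 17+39=56 <73 → l++
[1,5] 18+39=57 <73 → l++
[2,5] 27+39=66 <73 → l++

l=3, r=5, sum=69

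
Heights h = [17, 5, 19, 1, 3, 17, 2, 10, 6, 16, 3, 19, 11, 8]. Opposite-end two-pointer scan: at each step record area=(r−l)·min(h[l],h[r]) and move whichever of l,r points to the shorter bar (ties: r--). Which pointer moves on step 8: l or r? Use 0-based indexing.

r

[0,13] min(17,8)*13=104 best=104 * → r--
[0,12] min(17,11)*12=132 best=132 * → r--
[0,11] min(17,19)*11=187 best=187 * → l++
[1,11] min(5,19)*10=50 best=187 → l++
[2,11] min(19,19)*9=171 best=187 → r--
[2,10] min(19,3)*8=24 best=187 → r--
[2,9] min(19,16)*7=112 best=187 → r--
[2,8] min(19,6)*6=36 best=187 → r--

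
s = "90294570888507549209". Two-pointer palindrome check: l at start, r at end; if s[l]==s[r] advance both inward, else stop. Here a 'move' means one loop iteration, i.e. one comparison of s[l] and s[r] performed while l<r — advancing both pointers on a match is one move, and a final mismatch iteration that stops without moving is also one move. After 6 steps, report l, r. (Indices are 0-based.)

l=0 r=19: '9'=='9', l++,r--
l=1 r=18: '0'=='0', l++,r--
l=2 r=17: '2'=='2', l++,r--
l=3 r=16: '9'=='9', l++,r--
l=4 r=15: '4'=='4', l++,r--
l=5 r=14: '5'=='5', l++,r--

l=6, r=13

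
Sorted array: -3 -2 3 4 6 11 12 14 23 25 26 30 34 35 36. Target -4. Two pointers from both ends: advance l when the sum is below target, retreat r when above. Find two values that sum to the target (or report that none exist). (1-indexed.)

no pair

l=1 r=15: -3+36=33 >-4, r--
l=1 r=14: -3+35=32 >-4, r--
l=1 r=13: -3+34=31 >-4, r--
l=1 r=12: -3+30=27 >-4, r--
l=1 r=11: -3+26=23 >-4, r--
l=1 r=10: -3+25=22 >-4, r--
l=1 r=9: -3+23=20 >-4, r--
l=1 r=8: -3+14=11 >-4, r--
l=1 r=7: -3+12=9 >-4, r--
l=1 r=6: -3+11=8 >-4, r--
l=1 r=5: -3+6=3 >-4, r--
l=1 r=4: -3+4=1 >-4, r--
l=1 r=3: -3+3=0 >-4, r--
l=1 r=2: -3+-2=-5 <-4, l++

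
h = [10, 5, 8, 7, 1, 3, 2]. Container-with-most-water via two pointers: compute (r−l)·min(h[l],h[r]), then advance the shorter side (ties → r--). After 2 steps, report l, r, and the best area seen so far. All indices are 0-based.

l=0, r=4, best area=15

[0,6] min(10,2)*6=12 best=12 * → r--
[0,5] min(10,3)*5=15 best=15 * → r--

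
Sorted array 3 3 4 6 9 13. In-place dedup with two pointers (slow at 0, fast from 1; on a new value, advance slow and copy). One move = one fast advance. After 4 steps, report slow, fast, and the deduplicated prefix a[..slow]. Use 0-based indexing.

slow=3, fast=5, prefix=[3, 4, 6, 9]

(s=0,f=1) a[fast]=3=a[slow] dup → fast++
(s=0,f=2) a[fast]=4≠a[slow]=3 write a[1]=4 → slow++,fast++
(s=1,f=3) a[fast]=6≠a[slow]=4 write a[2]=6 → slow++,fast++
(s=2,f=4) a[fast]=9≠a[slow]=6 write a[3]=9 → slow++,fast++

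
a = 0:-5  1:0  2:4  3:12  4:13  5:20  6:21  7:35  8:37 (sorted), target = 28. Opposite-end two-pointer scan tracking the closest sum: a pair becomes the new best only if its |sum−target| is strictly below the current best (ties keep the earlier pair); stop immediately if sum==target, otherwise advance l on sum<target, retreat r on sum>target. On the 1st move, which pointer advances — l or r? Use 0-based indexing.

[0,8] -5+37=32 d=4 * → r--

r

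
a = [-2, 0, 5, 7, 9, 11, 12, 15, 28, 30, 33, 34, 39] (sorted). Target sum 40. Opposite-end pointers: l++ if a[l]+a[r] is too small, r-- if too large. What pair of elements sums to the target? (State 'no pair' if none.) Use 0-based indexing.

l=0 r=12: -2+39=37 <40, l++
l=1 r=12: 0+39=39 <40, l++
l=2 r=12: 5+39=44 >40, r--
l=2 r=11: 5+34=39 <40, l++
l=3 r=11: 7+34=41 >40, r--
l=3 r=10: 7+33=40, found

(7, 33)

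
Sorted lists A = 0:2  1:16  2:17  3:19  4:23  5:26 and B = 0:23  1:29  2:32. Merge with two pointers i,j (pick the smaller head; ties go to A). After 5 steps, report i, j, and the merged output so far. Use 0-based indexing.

i=0 j=0: A[i]=2<=B[j]=23 take 2, i++
i=1 j=0: A[i]=16<=B[j]=23 take 16, i++
i=2 j=0: A[i]=17<=B[j]=23 take 17, i++
i=3 j=0: A[i]=19<=B[j]=23 take 19, i++
i=4 j=0: A[i]=23<=B[j]=23 take 23, i++

i=5, j=0, merged so far=[2, 16, 17, 19, 23]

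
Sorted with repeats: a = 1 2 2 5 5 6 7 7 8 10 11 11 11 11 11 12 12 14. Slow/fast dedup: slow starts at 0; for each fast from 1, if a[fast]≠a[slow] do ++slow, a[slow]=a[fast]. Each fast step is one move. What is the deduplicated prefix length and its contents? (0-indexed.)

length 10; prefix = [1, 2, 5, 6, 7, 8, 10, 11, 12, 14]

slow=0 fast=1: a[fast]=2≠a[slow]=1 write a[1]=2, slow++,fast++
slow=1 fast=2: a[fast]=2=a[slow] dup, fast++
slow=1 fast=3: a[fast]=5≠a[slow]=2 write a[2]=5, slow++,fast++
slow=2 fast=4: a[fast]=5=a[slow] dup, fast++
slow=2 fast=5: a[fast]=6≠a[slow]=5 write a[3]=6, slow++,fast++
slow=3 fast=6: a[fast]=7≠a[slow]=6 write a[4]=7, slow++,fast++
slow=4 fast=7: a[fast]=7=a[slow] dup, fast++
slow=4 fast=8: a[fast]=8≠a[slow]=7 write a[5]=8, slow++,fast++
slow=5 fast=9: a[fast]=10≠a[slow]=8 write a[6]=10, slow++,fast++
slow=6 fast=10: a[fast]=11≠a[slow]=10 write a[7]=11, slow++,fast++
slow=7 fast=11: a[fast]=11=a[slow] dup, fast++
slow=7 fast=12: a[fast]=11=a[slow] dup, fast++
slow=7 fast=13: a[fast]=11=a[slow] dup, fast++
slow=7 fast=14: a[fast]=11=a[slow] dup, fast++
slow=7 fast=15: a[fast]=12≠a[slow]=11 write a[8]=12, slow++,fast++
slow=8 fast=16: a[fast]=12=a[slow] dup, fast++
slow=8 fast=17: a[fast]=14≠a[slow]=12 write a[9]=14, slow++,fast++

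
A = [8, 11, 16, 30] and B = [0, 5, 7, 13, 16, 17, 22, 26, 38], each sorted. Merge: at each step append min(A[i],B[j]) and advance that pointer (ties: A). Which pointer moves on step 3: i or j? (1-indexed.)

[i=1,j=1] A[i]=8>B[j]=0 take 0 → j++
[i=1,j=2] A[i]=8>B[j]=5 take 5 → j++
[i=1,j=3] A[i]=8>B[j]=7 take 7 → j++

j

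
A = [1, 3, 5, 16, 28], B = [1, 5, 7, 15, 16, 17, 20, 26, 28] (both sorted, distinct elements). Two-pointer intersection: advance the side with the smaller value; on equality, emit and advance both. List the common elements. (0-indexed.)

intersection = [1, 5, 16, 28]

i=0 j=0: 1==1 emit, i++,j++
i=1 j=1: 3<5, i++
i=2 j=1: 5==5 emit, i++,j++
i=3 j=2: 16>7, j++
i=3 j=3: 16>15, j++
i=3 j=4: 16==16 emit, i++,j++
i=4 j=5: 28>17, j++
i=4 j=6: 28>20, j++
i=4 j=7: 28>26, j++
i=4 j=8: 28==28 emit, i++,j++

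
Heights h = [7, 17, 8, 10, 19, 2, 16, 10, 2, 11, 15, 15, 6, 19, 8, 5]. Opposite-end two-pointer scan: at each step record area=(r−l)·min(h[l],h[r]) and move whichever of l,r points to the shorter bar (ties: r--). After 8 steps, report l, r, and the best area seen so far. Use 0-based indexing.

l=4, r=11, best area=204

l=0 r=15: min(7,5)*15=75 best=75 *, r--
l=0 r=14: min(7,8)*14=98 best=98 *, l++
l=1 r=14: min(17,8)*13=104 best=104 *, r--
l=1 r=13: min(17,19)*12=204 best=204 *, l++
l=2 r=13: min(8,19)*11=88 best=204, l++
l=3 r=13: min(10,19)*10=100 best=204, l++
l=4 r=13: min(19,19)*9=171 best=204, r--
l=4 r=12: min(19,6)*8=48 best=204, r--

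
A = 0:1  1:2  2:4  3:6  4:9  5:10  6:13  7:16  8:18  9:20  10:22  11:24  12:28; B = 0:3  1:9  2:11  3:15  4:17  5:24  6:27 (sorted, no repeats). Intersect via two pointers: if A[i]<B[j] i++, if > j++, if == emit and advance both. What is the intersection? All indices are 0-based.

intersection = [9, 24]

i=0 j=0: 1<3, i++
i=1 j=0: 2<3, i++
i=2 j=0: 4>3, j++
i=2 j=1: 4<9, i++
i=3 j=1: 6<9, i++
i=4 j=1: 9==9 emit, i++,j++
i=5 j=2: 10<11, i++
i=6 j=2: 13>11, j++
i=6 j=3: 13<15, i++
i=7 j=3: 16>15, j++
i=7 j=4: 16<17, i++
i=8 j=4: 18>17, j++
i=8 j=5: 18<24, i++
i=9 j=5: 20<24, i++
i=10 j=5: 22<24, i++
i=11 j=5: 24==24 emit, i++,j++
i=12 j=6: 28>27, j++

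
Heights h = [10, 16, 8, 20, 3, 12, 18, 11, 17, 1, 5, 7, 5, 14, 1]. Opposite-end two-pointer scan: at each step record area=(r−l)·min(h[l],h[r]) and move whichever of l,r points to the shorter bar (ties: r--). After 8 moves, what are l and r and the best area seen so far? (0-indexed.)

l=2, r=8, best area=168

l=0 r=14: min(10,1)*14=14 best=14 *, r--
l=0 r=13: min(10,14)*13=130 best=130 *, l++
l=1 r=13: min(16,14)*12=168 best=168 *, r--
l=1 r=12: min(16,5)*11=55 best=168, r--
l=1 r=11: min(16,7)*10=70 best=168, r--
l=1 r=10: min(16,5)*9=45 best=168, r--
l=1 r=9: min(16,1)*8=8 best=168, r--
l=1 r=8: min(16,17)*7=112 best=168, l++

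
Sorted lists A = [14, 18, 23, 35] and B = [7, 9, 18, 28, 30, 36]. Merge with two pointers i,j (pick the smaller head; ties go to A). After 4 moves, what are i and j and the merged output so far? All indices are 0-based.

i=2, j=2, merged so far=[7, 9, 14, 18]

i=0 j=0: A[i]=14>B[j]=7 take 7, j++
i=0 j=1: A[i]=14>B[j]=9 take 9, j++
i=0 j=2: A[i]=14<=B[j]=18 take 14, i++
i=1 j=2: A[i]=18<=B[j]=18 take 18, i++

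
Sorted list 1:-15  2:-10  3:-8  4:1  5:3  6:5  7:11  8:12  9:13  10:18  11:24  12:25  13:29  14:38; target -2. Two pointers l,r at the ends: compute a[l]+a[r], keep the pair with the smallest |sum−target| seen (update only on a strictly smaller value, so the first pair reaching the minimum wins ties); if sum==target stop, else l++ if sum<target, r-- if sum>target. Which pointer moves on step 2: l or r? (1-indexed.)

r

l=1 r=14: -15+38=23 d=25 *, r--
l=1 r=13: -15+29=14 d=16 *, r--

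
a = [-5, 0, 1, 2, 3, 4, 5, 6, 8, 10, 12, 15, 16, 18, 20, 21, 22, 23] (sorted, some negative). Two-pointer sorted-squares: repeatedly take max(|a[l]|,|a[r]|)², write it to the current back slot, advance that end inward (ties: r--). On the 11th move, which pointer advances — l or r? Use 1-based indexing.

[1,18] |-5|<=|23| out[18]=529 → r--
[1,17] |-5|<=|22| out[17]=484 → r--
[1,16] |-5|<=|21| out[16]=441 → r--
[1,15] |-5|<=|20| out[15]=400 → r--
[1,14] |-5|<=|18| out[14]=324 → r--
[1,13] |-5|<=|16| out[13]=256 → r--
[1,12] |-5|<=|15| out[12]=225 → r--
[1,11] |-5|<=|12| out[11]=144 → r--
[1,10] |-5|<=|10| out[10]=100 → r--
[1,9] |-5|<=|8| out[9]=64 → r--
[1,8] |-5|<=|6| out[8]=36 → r--

r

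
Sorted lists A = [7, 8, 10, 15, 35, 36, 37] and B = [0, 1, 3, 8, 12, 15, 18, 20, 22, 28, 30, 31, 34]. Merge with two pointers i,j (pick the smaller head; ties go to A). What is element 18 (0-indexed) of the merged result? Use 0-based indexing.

i=0 j=0: A[i]=7>B[j]=0 take 0, j++
i=0 j=1: A[i]=7>B[j]=1 take 1, j++
i=0 j=2: A[i]=7>B[j]=3 take 3, j++
i=0 j=3: A[i]=7<=B[j]=8 take 7, i++
i=1 j=3: A[i]=8<=B[j]=8 take 8, i++
i=2 j=3: A[i]=10>B[j]=8 take 8, j++
i=2 j=4: A[i]=10<=B[j]=12 take 10, i++
i=3 j=4: A[i]=15>B[j]=12 take 12, j++
i=3 j=5: A[i]=15<=B[j]=15 take 15, i++
i=4 j=5: A[i]=35>B[j]=15 take 15, j++
i=4 j=6: A[i]=35>B[j]=18 take 18, j++
i=4 j=7: A[i]=35>B[j]=20 take 20, j++
i=4 j=8: A[i]=35>B[j]=22 take 22, j++
i=4 j=9: A[i]=35>B[j]=28 take 28, j++
i=4 j=10: A[i]=35>B[j]=30 take 30, j++
i=4 j=11: A[i]=35>B[j]=31 take 31, j++
i=4 j=12: A[i]=35>B[j]=34 take 34, j++
i=4 j=13: B done, take A[i]=35, i++
i=5 j=13: B done, take A[i]=36, i++
i=6 j=13: B done, take A[i]=37, i++

merged[18] = 36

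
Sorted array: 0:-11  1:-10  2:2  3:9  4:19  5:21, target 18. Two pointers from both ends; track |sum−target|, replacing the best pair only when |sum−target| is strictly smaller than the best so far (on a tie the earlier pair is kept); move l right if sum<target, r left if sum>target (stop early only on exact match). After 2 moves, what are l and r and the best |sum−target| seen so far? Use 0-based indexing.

l=0 r=5: -11+21=10 d=8 *, l++
l=1 r=5: -10+21=11 d=7 *, l++

l=2, r=5, best |Δ|=7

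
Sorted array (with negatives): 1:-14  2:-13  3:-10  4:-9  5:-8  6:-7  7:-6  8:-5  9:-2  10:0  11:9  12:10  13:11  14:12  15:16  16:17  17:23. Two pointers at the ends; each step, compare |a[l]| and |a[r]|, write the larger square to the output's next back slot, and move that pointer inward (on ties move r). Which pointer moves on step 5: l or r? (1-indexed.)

l

[1,17] |-14|<=|23| out[17]=529 → r--
[1,16] |-14|<=|17| out[16]=289 → r--
[1,15] |-14|<=|16| out[15]=256 → r--
[1,14] |-14|>|12| out[14]=196 → l++
[2,14] |-13|>|12| out[13]=169 → l++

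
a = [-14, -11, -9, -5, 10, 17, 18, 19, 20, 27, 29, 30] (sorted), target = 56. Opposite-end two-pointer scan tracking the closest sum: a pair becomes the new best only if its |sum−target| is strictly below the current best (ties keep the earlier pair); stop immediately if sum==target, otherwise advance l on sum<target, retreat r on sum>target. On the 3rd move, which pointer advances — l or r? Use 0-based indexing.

l=0 r=11: -14+30=16 d=40 *, l++
l=1 r=11: -11+30=19 d=37 *, l++
l=2 r=11: -9+30=21 d=35 *, l++

l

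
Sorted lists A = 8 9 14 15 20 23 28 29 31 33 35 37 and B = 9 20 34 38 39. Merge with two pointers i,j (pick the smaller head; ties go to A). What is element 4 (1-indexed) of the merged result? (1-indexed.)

merged[4] = 14

[i=1,j=1] A[i]=8<=B[j]=9 take 8 → i++
[i=2,j=1] A[i]=9<=B[j]=9 take 9 → i++
[i=3,j=1] A[i]=14>B[j]=9 take 9 → j++
[i=3,j=2] A[i]=14<=B[j]=20 take 14 → i++
[i=4,j=2] A[i]=15<=B[j]=20 take 15 → i++
[i=5,j=2] A[i]=20<=B[j]=20 take 20 → i++
[i=6,j=2] A[i]=23>B[j]=20 take 20 → j++
[i=6,j=3] A[i]=23<=B[j]=34 take 23 → i++
[i=7,j=3] A[i]=28<=B[j]=34 take 28 → i++
[i=8,j=3] A[i]=29<=B[j]=34 take 29 → i++
[i=9,j=3] A[i]=31<=B[j]=34 take 31 → i++
[i=10,j=3] A[i]=33<=B[j]=34 take 33 → i++
[i=11,j=3] A[i]=35>B[j]=34 take 34 → j++
[i=11,j=4] A[i]=35<=B[j]=38 take 35 → i++
[i=12,j=4] A[i]=37<=B[j]=38 take 37 → i++
[i=13,j=4] A done, take B[j]=38 → j++
[i=13,j=5] A done, take B[j]=39 → j++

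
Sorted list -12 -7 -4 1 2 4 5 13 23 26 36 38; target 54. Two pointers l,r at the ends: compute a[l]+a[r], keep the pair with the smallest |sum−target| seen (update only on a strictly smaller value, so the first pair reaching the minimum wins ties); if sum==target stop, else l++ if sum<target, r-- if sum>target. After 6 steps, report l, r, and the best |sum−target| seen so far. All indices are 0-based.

l=6, r=11, best |Δ|=12

l=0 r=11: -12+38=26 d=28 *, l++
l=1 r=11: -7+38=31 d=23 *, l++
l=2 r=11: -4+38=34 d=20 *, l++
l=3 r=11: 1+38=39 d=15 *, l++
l=4 r=11: 2+38=40 d=14 *, l++
l=5 r=11: 4+38=42 d=12 *, l++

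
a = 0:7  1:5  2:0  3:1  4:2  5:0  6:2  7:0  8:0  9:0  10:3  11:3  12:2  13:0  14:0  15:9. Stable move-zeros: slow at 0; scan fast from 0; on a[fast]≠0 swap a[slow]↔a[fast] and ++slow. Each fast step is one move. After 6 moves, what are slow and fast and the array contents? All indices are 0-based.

slow=4, fast=6, a=[7, 5, 1, 2, 0, 0, 2, 0, 0, 0, 3, 3, 2, 0, 0, 9]

(s=0,f=0) a[fast]=7≠0 swap→a[0]=7 → slow++,fast++
(s=1,f=1) a[fast]=5≠0 swap→a[1]=5 → slow++,fast++
(s=2,f=2) a[fast]=0 → fast++
(s=2,f=3) a[fast]=1≠0 swap→a[2]=1 → slow++,fast++
(s=3,f=4) a[fast]=2≠0 swap→a[3]=2 → slow++,fast++
(s=4,f=5) a[fast]=0 → fast++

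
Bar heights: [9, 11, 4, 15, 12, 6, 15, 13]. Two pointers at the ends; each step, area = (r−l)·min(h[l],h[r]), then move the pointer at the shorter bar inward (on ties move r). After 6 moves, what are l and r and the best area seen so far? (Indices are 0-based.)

[0,7] min(9,13)*7=63 best=63 * → l++
[1,7] min(11,13)*6=66 best=66 * → l++
[2,7] min(4,13)*5=20 best=66 → l++
[3,7] min(15,13)*4=52 best=66 → r--
[3,6] min(15,15)*3=45 best=66 → r--
[3,5] min(15,6)*2=12 best=66 → r--

l=3, r=4, best area=66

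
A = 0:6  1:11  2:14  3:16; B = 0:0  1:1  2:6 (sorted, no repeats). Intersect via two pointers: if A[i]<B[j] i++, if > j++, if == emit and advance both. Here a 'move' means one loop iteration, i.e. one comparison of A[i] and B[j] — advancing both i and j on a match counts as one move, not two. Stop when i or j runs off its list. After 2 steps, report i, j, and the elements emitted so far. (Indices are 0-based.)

i=0, j=2, emitted=[]

[i=0,j=0] 6>0 → j++
[i=0,j=1] 6>1 → j++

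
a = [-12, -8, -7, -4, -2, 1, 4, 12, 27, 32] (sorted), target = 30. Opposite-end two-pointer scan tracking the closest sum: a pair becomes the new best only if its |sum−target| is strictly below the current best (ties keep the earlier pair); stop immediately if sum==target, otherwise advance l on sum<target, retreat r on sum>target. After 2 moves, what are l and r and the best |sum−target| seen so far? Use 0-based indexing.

l=2, r=9, best |Δ|=6

l=0 r=9: -12+32=20 d=10 *, l++
l=1 r=9: -8+32=24 d=6 *, l++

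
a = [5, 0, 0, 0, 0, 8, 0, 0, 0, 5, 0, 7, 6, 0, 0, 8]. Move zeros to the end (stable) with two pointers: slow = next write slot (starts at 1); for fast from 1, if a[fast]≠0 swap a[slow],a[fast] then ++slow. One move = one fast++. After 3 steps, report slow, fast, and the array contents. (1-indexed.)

slow=2, fast=4, a=[5, 0, 0, 0, 0, 8, 0, 0, 0, 5, 0, 7, 6, 0, 0, 8]

(s=1,f=1) a[fast]=5≠0 swap→a[1]=5 → slow++,fast++
(s=2,f=2) a[fast]=0 → fast++
(s=2,f=3) a[fast]=0 → fast++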